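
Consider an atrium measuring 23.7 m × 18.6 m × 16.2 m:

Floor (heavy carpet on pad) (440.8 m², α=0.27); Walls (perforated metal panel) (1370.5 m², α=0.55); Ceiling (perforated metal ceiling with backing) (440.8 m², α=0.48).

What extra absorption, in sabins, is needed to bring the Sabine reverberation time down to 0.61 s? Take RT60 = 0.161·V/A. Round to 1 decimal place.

800.5 sabins

Total absorption A₁ = 440.8·0.27 + 1370.5·0.55 + 440.8·0.48
  = 119.016 + 753.775 + 211.584 = 1084.375 m² sabins.
V = 7141.284 m³. Required absorption A₂ = 0.161 × 7141.284 / 0.61 = 1884.831 sabins.
Additional absorption ΔA = 1884.831 − 1084.375 = 800.5 sabins.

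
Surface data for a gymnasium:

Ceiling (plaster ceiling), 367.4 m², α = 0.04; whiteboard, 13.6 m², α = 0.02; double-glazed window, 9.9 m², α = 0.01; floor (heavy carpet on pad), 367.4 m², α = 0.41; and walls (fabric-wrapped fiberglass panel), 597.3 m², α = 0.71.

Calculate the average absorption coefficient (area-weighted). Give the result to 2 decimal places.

S = Σ Sᵢ = 367.4 + 13.6 + 9.9 + 367.4 + 597.3 = 1355.6 m².
Σ(Sᵢαᵢ) = 367.4×0.04 + 13.6×0.02 + 9.9×0.01 + 367.4×0.41 + 597.3×0.71 = 589.784.
ᾱ = A/S = 0.44.

0.44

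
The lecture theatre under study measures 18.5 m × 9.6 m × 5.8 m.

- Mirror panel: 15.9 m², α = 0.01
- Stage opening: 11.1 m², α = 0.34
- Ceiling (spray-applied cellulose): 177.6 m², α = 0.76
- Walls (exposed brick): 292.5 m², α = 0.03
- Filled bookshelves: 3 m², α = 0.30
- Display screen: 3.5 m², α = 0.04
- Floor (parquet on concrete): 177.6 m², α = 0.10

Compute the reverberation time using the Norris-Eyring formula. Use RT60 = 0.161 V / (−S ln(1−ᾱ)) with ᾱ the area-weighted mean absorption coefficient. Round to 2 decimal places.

0.87 seconds

Total surface area S = 15.9 + 11.1 + 177.6 + 292.5 + 3 + 3.5 + 177.6 = 681.2 m².
Absorption A = 15.9×0.01 + 11.1×0.34 + 177.6×0.76 + 292.5×0.03 + 3×0.30 + 3.5×0.04 + 177.6×0.10 = 166.484 sabins.
Mean coefficient ᾱ = A/S = 0.2444.
Eyring denominator: −S ln(1−ᾱ) = 190.902.
V = 18.5 × 9.6 × 5.8 = 1030.08 m³.
RT60 = 0.161 × 1030.08 / 190.902 = 0.87 s.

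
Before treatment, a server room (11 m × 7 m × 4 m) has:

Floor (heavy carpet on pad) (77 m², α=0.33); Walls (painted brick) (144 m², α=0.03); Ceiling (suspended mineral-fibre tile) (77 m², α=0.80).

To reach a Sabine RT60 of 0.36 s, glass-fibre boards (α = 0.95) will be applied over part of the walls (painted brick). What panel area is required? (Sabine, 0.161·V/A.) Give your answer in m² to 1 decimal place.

Equivalent absorption area: A₁ = 77*0.33 + 144*0.03 + 77*0.80 = 91.330 m².
Required A₂ = 0.161·308/0.36 = 137.744 sabins.
ΔA needed = 137.744 − 91.330 = 46.414 sabins.
Net gain per m²: Δα = 0.95 − 0.03 = 0.92.
Area = ΔA/Δα = 46.414/0.92 = 50.5 m².

50.5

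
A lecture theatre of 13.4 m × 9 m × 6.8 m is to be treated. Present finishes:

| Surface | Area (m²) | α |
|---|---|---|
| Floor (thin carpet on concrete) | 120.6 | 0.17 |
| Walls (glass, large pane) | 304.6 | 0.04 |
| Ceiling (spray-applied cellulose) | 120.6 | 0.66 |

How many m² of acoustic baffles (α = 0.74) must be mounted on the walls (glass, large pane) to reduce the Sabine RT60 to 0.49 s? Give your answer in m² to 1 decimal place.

224.5

Equivalent absorption area: A₁ = 120.6·0.17 + 304.6·0.04 + 120.6·0.66 = 112.282 m².
V = 820.08 m³. Target absorption A₂ = 0.161 × 820.08 / 0.49 = 269.455 sabins.
Absorption to add: 269.455 − 112.282 = 157.173 sabins.
Each m² of panel replacing the walls (glass, large pane) adds (0.74 − 0.04) = 0.70 sabins.
Area = ΔA/Δα = 157.173/0.70 = 224.5 m².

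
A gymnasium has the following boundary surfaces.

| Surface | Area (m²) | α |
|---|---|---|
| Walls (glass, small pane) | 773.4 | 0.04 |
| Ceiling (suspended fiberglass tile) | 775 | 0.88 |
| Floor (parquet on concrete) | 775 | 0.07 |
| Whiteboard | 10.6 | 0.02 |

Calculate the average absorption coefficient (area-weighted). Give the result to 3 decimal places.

Total surface area S = 2334.0 m².
A = 773.4·0.04 + 775·0.88 + 775·0.07 + 10.6·0.02 = 767.398 sabins.
ᾱ = 767.398 / 2334.0 = 0.329.

0.329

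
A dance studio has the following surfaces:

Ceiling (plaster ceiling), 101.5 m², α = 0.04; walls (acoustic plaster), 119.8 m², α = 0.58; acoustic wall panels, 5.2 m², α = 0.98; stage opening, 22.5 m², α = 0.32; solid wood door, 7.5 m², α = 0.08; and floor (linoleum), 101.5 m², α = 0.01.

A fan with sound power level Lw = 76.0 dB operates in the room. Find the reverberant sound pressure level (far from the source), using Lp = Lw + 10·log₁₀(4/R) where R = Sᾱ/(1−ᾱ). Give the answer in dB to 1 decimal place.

A = 87.455 sabins; S = 358.0 m².
ᾱ = 87.455/358.0 = 0.2443; R = Sᾱ/(1−ᾱ) = 87.455/(1−0.2443) = 115.727 m².
Lp = 76.0 + 10·log₁₀(4/115.727) = 76.0 + (-14.61) = 61.4 dB.

61.4 dB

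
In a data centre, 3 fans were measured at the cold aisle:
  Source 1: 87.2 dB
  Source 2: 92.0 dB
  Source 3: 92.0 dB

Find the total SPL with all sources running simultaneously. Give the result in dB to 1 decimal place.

95.7 dB

Converting to relative power and adding: 10^(87.2/10) + 10^(92.0/10) + 10^(92.0/10) = 3.695e+09.
L_total = 10·log₁₀(3.695e+09) = 95.7 dB.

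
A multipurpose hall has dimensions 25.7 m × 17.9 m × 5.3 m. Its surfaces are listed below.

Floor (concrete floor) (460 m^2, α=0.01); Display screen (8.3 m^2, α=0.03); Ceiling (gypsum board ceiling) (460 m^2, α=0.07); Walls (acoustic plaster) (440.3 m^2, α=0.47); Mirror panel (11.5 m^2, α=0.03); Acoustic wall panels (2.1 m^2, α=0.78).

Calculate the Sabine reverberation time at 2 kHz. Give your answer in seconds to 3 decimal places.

Total absorption A = 460·0.01 + 8.3·0.03 + 460·0.07 + 440.3·0.47 + 11.5·0.03 + 2.1·0.78
  = 4.600 + 0.249 + 32.200 + 206.941 + 0.345 + 1.638 = 245.973 m^2 sabins.
Room volume: 2438.159 m³.
RT60 = 0.161 · V / A = 0.161 × 2438.159 / 245.973 = 1.596 s.

1.596 s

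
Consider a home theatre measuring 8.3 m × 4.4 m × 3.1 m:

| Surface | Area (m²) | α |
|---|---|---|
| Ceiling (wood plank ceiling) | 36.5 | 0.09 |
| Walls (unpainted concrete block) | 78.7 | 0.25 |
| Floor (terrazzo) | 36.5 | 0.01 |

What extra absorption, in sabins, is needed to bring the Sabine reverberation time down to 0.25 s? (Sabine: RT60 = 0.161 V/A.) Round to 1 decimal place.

49.6 sabins

A₁ = Σ Sᵢαᵢ = 36.5×0.09 + 78.7×0.25 + 36.5×0.01 = 23.325 sabins.
For T = 0.25 s, need A₂ = 0.161·V/T = 0.161·113.212/0.25 = 72.909 sabins.
Additional absorption ΔA = 72.909 − 23.325 = 49.6 sabins.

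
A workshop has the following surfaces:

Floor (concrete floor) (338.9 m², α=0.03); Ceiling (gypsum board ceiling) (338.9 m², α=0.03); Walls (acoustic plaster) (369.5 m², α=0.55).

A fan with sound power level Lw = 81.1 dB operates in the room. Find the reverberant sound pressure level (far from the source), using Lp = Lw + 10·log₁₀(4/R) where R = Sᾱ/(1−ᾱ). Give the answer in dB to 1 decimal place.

A = 223.559 sabins; S = 1047.3 m².
ᾱ = 0.2135, so room constant R = A/(1−ᾱ) = 284.245 m².
Lp = Lw + 10 log₁₀(4/R) = 81.1 -18.52 = 62.6 dB.

62.6 dB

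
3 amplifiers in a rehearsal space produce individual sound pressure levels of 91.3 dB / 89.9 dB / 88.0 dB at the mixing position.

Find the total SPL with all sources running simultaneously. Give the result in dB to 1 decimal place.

Σ 10^(Lᵢ/10) = 2.957e+09.
Back to dB: 10·log₁₀ Σ = 94.7 dB.

94.7 dB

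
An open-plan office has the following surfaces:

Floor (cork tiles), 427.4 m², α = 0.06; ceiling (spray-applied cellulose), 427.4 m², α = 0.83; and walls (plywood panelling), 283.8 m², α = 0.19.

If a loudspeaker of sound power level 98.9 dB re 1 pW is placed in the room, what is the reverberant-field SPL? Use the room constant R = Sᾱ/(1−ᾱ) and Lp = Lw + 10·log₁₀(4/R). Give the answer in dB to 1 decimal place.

Σ(Sᵢαᵢ) = 427.4·0.06 + 427.4·0.83 + 283.8·0.19 = 434.308; total area S = 1138.6 m².
ᾱ = 0.3814, so room constant R = A/(1−ᾱ) = 702.082 m².
Lp = Lw + 10 log₁₀(4/R) = 98.9 -22.44 = 76.5 dB.

76.5 dB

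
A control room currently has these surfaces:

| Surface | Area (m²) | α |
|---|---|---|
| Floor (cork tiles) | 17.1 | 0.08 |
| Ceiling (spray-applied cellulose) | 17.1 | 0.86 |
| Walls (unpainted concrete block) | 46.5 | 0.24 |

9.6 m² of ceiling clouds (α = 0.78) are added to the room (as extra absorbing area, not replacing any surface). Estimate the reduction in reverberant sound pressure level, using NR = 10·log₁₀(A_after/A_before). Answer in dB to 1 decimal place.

Total absorption A_before = 17.1*0.08 + 17.1*0.86 + 46.5*0.24
  = 1.368 + 14.706 + 11.160 = 27.234 m² sabins.
Added absorption = 9.6 × 0.78 = 7.488 sabins.
A_after = 27.234 + 7.488 = 34.722 sabins.
Reduction = 10 log₁₀(A_after/A_before) = 10 log₁₀(1.2750) = 1.1 dB.

1.1 dB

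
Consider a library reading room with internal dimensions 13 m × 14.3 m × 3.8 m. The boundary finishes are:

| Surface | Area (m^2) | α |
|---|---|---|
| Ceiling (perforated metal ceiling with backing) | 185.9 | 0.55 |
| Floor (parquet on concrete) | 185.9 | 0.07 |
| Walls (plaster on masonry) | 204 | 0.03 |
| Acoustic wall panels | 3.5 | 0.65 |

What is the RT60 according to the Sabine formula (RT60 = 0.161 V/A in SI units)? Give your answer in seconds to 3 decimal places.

0.920 s

Equivalent absorption area: A = 185.9·0.55 + 185.9·0.07 + 204·0.03 + 3.5·0.65 = 123.653 m^2.
V = 13·14.3·3.8 = 706.42 m³.
RT60 = 0.161 · V / A = 0.161 × 706.42 / 123.653 = 0.920 s.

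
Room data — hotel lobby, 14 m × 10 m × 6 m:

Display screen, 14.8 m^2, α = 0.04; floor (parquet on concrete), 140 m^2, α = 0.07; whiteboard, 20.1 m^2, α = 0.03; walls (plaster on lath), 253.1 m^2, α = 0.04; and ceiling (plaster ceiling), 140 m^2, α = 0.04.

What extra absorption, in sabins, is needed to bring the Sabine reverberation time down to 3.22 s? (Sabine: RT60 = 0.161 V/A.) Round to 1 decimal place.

A₁ = Σ Sᵢαᵢ = 14.8*0.04 + 140*0.07 + 20.1*0.03 + 253.1*0.04 + 140*0.04 = 26.719 sabins.
Target A₂ = 0.161·840/3.22 = 42.000 sabins (V = 840 m³).
Shortfall: 42.000 − 26.719 = 15.3 sabins.

15.3 sabins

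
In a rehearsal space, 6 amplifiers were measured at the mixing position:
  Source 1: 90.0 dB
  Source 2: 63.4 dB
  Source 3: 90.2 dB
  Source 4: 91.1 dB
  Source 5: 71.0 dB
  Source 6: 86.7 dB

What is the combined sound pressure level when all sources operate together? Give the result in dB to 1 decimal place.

Σ 10^(Lᵢ/10) = 3.818e+09.
Combined level = 10 log₁₀(3.818e+09) = 95.8 dB.

95.8 dB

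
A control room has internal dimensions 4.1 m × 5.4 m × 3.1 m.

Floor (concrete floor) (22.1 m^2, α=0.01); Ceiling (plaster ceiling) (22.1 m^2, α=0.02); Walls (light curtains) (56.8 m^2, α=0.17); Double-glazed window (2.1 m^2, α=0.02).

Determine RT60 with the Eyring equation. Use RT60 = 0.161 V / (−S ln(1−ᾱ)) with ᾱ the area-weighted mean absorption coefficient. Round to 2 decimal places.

Total surface area S = 22.1 + 22.1 + 56.8 + 2.1 = 103.1 m^2.
Absorption A = 22.1·0.01 + 22.1·0.02 + 56.8·0.17 + 2.1·0.02 = 10.361 sabins.
Mean coefficient ᾱ = A/S = 0.1005.
−S·ln(1−ᾱ) = −103.1 × ln(1 − 0.1005) = 10.920.
V = 4.1 × 5.4 × 3.1 = 68.634 m³.
T = 0.161·V/[−S·ln(1−ᾱ)] = 0.161·68.634/10.920 = 1.01 s.

1.01 s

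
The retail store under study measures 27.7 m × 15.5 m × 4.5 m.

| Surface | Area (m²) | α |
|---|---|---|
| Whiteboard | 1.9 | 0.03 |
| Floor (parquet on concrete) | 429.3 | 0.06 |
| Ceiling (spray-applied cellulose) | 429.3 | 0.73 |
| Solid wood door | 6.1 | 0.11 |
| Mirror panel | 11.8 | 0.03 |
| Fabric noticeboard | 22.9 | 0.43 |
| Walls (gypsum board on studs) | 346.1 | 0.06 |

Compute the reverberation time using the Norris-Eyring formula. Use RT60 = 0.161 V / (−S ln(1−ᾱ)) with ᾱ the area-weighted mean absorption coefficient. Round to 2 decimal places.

0.71 s

Total surface area S = 1.9 + 429.3 + 429.3 + 6.1 + 11.8 + 22.9 + 346.1 = 1247.4 m².
Absorption A = 1.9·0.03 + 429.3·0.06 + 429.3·0.73 + 6.1·0.11 + 11.8·0.03 + 22.9·0.43 + 346.1·0.06 = 370.842 sabins.
ᾱ = 370.842 / 1247.4 = 0.2973.
−S·ln(1−ᾱ) = −1247.4 × ln(1 − 0.2973) = 440.114.
V = 27.7 × 15.5 × 4.5 = 1932.075 m³.
T = 0.161·V/[−S·ln(1−ᾱ)] = 0.161·1932.075/440.114 = 0.71 s.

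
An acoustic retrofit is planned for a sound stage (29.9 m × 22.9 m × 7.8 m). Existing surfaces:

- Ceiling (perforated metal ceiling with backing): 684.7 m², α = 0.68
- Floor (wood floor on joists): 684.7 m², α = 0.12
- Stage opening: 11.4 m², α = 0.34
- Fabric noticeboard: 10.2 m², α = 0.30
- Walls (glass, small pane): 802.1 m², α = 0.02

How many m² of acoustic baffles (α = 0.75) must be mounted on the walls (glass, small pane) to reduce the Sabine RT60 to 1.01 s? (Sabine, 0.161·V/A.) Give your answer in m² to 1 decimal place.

384.4

A₁ = Σ Sᵢαᵢ = 684.7·0.68 + 684.7·0.12 + 11.4·0.34 + 10.2·0.30 + 802.1·0.02 = 570.738 sabins.
V = 5340.738 m³. Target absorption A₂ = 0.161 × 5340.738 / 1.01 = 851.345 sabins.
ΔA needed = 851.345 − 570.738 = 280.607 sabins.
Each m² of panel replacing the walls (glass, small pane) adds (0.75 − 0.02) = 0.73 sabins.
Area = ΔA/Δα = 280.607/0.73 = 384.4 m².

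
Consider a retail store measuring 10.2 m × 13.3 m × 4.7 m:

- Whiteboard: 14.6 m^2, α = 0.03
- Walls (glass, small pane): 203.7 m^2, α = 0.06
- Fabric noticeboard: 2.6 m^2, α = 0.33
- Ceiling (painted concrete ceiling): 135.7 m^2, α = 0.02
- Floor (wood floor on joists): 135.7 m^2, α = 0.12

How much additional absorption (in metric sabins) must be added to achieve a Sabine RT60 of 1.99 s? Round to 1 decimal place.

19.1 sabins

Total absorption A₁ = 14.6×0.03 + 203.7×0.06 + 2.6×0.33 + 135.7×0.02 + 135.7×0.12
  = 0.438 + 12.222 + 0.858 + 2.714 + 16.284 = 32.516 m^2 sabins.
V = 637.602 m³. Required absorption A₂ = 0.161 × 637.602 / 1.99 = 51.585 sabins.
Additional absorption ΔA = 51.585 − 32.516 = 19.1 sabins.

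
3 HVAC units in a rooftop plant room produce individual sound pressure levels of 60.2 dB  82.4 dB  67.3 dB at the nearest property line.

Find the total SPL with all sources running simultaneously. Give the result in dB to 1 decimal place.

Sum in the linear (power) domain: Σ 10^(Lᵢ/10) = 10^(60.2/10) + 10^(82.4/10) + 10^(67.3/10) = 1.802e+08.
Combined level = 10 log₁₀(1.802e+08) = 82.6 dB.

82.6 dB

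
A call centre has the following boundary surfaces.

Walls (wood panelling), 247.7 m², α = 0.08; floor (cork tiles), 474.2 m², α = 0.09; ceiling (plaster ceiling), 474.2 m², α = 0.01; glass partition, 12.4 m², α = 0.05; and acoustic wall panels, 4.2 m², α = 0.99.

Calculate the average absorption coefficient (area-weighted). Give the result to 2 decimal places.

0.06

Total surface area S = 1212.7 m².
A = 247.7*0.08 + 474.2*0.09 + 474.2*0.01 + 12.4*0.05 + 4.2*0.99 = 72.014 sabins.
ᾱ = 72.014 / 1212.7 = 0.06.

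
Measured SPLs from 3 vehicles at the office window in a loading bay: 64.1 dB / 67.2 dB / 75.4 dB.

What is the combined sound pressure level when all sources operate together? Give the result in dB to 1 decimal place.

76.3 dB

Converting to relative power and adding: 10^(64.1/10) + 10^(67.2/10) + 10^(75.4/10) = 4.249e+07.
L_total = 10·log₁₀(4.249e+07) = 76.3 dB.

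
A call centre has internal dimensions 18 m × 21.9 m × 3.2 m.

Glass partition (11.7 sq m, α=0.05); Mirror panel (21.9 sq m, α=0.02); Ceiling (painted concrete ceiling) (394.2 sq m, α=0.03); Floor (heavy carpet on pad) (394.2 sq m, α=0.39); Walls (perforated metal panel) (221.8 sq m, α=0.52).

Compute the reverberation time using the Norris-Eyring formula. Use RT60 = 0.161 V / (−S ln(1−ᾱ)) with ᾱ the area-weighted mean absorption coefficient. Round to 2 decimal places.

S = Σ Sᵢ = 1043.8 sq m.
Absorption A = 11.7×0.05 + 21.9×0.02 + 394.2×0.03 + 394.2×0.39 + 221.8×0.52 = 281.923 sabins.
ᾱ = 281.923 / 1043.8 = 0.2701.
−S·ln(1−ᾱ) = −1043.8 × ln(1 − 0.2701) = 328.638.
V = 18 × 21.9 × 3.2 = 1261.44 m³.
RT60 = 0.161 × 1261.44 / 328.638 = 0.62 s.

0.62 seconds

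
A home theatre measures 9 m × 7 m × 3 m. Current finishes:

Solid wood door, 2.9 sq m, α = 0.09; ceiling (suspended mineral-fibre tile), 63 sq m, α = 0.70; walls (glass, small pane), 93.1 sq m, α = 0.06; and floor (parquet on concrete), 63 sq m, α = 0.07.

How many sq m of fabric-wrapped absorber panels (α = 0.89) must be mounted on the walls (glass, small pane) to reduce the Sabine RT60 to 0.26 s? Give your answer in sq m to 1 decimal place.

75.5

Summing Sᵢαᵢ: 0.261 + 44.100 + 5.586 + 4.410 → A₁ = 54.357 sabins.
V = 189 m³. Target absorption A₂ = 0.161 × 189 / 0.26 = 117.035 sabins.
Absorption to add: 117.035 − 54.357 = 62.678 sabins.
Net gain per sq m: Δα = 0.89 − 0.06 = 0.83.
Area = ΔA/Δα = 62.678/0.83 = 75.5 sq m.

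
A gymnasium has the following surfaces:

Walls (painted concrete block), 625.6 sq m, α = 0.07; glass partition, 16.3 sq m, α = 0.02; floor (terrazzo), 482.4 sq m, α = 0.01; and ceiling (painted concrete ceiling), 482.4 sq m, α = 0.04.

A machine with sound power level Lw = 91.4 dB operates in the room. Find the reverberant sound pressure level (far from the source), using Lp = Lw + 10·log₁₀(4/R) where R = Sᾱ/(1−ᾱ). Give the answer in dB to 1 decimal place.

Σ(Sᵢαᵢ) = 625.6·0.07 + 16.3·0.02 + 482.4·0.01 + 482.4·0.04 = 68.238; total area S = 1606.7 sq m.
ᾱ = 0.0425, so room constant R = A/(1−ᾱ) = 71.267 sq m.
Lp = Lw + 10 log₁₀(4/R) = 91.4 -12.51 = 78.9 dB.

78.9 dB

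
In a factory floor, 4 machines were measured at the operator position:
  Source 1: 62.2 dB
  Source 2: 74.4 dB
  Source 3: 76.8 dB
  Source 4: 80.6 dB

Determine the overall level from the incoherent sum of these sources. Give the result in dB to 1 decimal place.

82.8 dB

Converting to relative power and adding: 10^(62.2/10) + 10^(74.4/10) + 10^(76.8/10) + 10^(80.6/10) = 1.919e+08.
Back to dB: 10·log₁₀ Σ = 82.8 dB.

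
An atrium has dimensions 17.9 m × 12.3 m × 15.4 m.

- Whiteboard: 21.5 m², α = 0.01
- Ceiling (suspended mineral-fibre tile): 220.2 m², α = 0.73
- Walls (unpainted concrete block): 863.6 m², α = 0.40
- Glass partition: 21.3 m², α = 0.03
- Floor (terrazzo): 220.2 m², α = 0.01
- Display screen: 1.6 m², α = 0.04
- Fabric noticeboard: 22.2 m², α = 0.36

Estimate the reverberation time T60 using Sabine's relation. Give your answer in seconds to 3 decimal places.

1.055 s

A = Σ Sᵢαᵢ = 21.5·0.01 + 220.2·0.73 + 863.6·0.40 + 21.3·0.03 + 220.2·0.01 + 1.6·0.04 + 22.2·0.36 = 517.298 sabins.
Volume V = 17.9 × 12.3 × 15.4 = 3390.618 m³.
Sabine: RT60 = 0.161 × 3390.618 / 517.298 = 1.055 s.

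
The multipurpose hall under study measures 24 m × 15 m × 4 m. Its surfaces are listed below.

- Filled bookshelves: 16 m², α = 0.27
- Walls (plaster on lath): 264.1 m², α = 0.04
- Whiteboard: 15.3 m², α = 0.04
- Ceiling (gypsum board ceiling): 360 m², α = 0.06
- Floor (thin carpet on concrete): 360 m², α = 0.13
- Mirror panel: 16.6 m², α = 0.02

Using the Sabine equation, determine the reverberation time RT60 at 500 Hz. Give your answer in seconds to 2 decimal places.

2.75 s

A = Σ Sᵢαᵢ = 16*0.27 + 264.1*0.04 + 15.3*0.04 + 360*0.06 + 360*0.13 + 16.6*0.02 = 84.228 sabins.
Room volume: 1440 m³.
Sabine: RT60 = 0.161 × 1440 / 84.228 = 2.75 s.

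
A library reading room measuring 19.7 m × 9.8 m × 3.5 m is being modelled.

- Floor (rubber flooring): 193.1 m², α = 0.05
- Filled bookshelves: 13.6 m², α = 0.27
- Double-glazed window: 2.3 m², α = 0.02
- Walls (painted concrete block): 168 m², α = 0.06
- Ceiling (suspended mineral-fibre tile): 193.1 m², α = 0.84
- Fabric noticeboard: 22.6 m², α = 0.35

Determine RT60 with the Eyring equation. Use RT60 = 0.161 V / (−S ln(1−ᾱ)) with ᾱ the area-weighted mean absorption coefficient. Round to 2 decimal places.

0.46 s

Total surface area S = 193.1 + 13.6 + 2.3 + 168 + 193.1 + 22.6 = 592.7 m².
Σ(Sᵢαᵢ) = 193.1·0.05 + 13.6·0.27 + 2.3·0.02 + 168·0.06 + 193.1·0.84 + 22.6·0.35 = 193.567.
ᾱ = 193.567 / 592.7 = 0.3266.
Eyring denominator: −S ln(1−ᾱ) = 234.363.
V = 19.7 × 9.8 × 3.5 = 675.71 m³.
T = 0.161·V/[−S·ln(1−ᾱ)] = 0.161·675.71/234.363 = 0.46 s.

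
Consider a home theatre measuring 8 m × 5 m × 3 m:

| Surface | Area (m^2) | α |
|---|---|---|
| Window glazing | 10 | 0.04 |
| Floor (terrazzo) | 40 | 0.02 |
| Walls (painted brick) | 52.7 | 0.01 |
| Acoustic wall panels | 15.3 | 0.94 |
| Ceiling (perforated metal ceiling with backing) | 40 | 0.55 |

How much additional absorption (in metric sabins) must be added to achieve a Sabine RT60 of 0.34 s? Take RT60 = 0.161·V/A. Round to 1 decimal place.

Total absorption A₁ = 10*0.04 + 40*0.02 + 52.7*0.01 + 15.3*0.94 + 40*0.55
  = 0.400 + 0.800 + 0.527 + 14.382 + 22.000 = 38.109 m^2 sabins.
For T = 0.34 s, need A₂ = 0.161·V/T = 0.161·120/0.34 = 56.824 sabins.
Shortfall: 56.824 − 38.109 = 18.7 sabins.

18.7 sabins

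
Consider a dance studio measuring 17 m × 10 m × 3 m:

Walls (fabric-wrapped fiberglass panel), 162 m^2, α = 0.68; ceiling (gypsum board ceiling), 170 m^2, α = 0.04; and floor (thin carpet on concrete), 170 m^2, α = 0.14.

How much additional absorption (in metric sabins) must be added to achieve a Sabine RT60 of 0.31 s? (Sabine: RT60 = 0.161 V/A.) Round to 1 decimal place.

124.1 sabins

Total absorption A₁ = 162·0.68 + 170·0.04 + 170·0.14
  = 110.160 + 6.800 + 23.800 = 140.760 m^2 sabins.
Target A₂ = 0.161·510/0.31 = 264.871 sabins (V = 510 m³).
Additional absorption ΔA = 264.871 − 140.760 = 124.1 sabins.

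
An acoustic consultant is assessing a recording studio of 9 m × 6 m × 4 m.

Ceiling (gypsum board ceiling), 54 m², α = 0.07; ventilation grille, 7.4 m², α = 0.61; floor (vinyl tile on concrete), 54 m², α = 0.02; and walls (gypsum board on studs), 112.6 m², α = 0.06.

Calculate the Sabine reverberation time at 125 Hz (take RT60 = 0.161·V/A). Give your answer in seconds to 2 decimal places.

2.16 seconds

A = Σ Sᵢαᵢ = 54*0.07 + 7.4*0.61 + 54*0.02 + 112.6*0.06 = 16.130 sabins.
V = 9·6·4 = 216 m³.
Sabine: RT60 = 0.161 × 216 / 16.130 = 2.16 s.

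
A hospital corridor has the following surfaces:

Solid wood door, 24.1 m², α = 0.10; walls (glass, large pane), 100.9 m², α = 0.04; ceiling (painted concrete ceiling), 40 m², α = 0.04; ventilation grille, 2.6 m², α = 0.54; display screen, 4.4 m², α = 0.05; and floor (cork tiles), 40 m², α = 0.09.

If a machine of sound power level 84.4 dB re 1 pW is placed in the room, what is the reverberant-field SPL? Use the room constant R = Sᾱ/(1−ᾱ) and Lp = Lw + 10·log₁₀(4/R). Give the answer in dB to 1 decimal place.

Σ(Sᵢαᵢ) = 24.1×0.10 + 100.9×0.04 + 40×0.04 + 2.6×0.54 + 4.4×0.05 + 40×0.09 = 13.270; total area S = 212.0 m².
ᾱ = 13.270/212.0 = 0.0626; R = Sᾱ/(1−ᾱ) = 13.270/(1−0.0626) = 14.156 m².
Lp = 84.4 + 10·log₁₀(4/14.156) = 84.4 + (-5.49) = 78.9 dB.

78.9 dB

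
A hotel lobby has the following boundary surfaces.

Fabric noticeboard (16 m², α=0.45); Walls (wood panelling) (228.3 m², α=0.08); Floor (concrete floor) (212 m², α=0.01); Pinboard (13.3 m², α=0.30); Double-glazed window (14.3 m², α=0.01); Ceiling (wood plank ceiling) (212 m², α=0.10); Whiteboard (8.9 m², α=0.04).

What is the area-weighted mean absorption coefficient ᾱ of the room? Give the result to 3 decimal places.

0.076

Total surface area S = 704.8 m².
Weighted sum Σ Sα = 53.273.
ᾱ = A/S = 0.076.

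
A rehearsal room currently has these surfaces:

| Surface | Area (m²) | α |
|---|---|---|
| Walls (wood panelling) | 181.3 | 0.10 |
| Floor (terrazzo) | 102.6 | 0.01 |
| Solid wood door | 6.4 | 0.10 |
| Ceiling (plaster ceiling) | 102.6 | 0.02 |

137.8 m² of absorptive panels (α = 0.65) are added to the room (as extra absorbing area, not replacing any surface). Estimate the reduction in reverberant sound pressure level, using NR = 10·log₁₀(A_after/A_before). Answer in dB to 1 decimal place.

A_before = Σ Sᵢαᵢ = 181.3*0.10 + 102.6*0.01 + 6.4*0.10 + 102.6*0.02 = 21.848 sabins.
Treatment contributes 137.8·0.65 = 89.570 sabins.
New total A_after = 111.418 sabins.
NR = 10·log₁₀(111.418/21.848) = 7.1 dB.

7.1 dB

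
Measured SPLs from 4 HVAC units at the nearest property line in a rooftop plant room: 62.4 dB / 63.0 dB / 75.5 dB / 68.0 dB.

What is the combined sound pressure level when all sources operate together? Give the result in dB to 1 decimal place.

Sum in the linear (power) domain: Σ 10^(Lᵢ/10) = 10^(62.4/10) + 10^(63.0/10) + 10^(75.5/10) + 10^(68.0/10) = 4.552e+07.
L_total = 10·log₁₀(4.552e+07) = 76.6 dB.

76.6 dB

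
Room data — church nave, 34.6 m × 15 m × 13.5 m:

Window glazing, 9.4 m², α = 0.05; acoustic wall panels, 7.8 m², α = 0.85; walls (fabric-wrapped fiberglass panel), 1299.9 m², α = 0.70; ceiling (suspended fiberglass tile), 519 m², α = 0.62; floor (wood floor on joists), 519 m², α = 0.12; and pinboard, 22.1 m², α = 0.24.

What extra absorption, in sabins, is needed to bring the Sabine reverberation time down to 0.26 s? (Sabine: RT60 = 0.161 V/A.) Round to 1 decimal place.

Equivalent absorption area: A₁ = 9.4×0.05 + 7.8×0.85 + 1299.9×0.70 + 519×0.62 + 519×0.12 + 22.1×0.24 = 1306.394 m².
For T = 0.26 s, need A₂ = 0.161·V/T = 0.161·7006.5/0.26 = 4338.640 sabins.
Shortfall: 4338.640 − 1306.394 = 3032.2 sabins.

3032.2 sabins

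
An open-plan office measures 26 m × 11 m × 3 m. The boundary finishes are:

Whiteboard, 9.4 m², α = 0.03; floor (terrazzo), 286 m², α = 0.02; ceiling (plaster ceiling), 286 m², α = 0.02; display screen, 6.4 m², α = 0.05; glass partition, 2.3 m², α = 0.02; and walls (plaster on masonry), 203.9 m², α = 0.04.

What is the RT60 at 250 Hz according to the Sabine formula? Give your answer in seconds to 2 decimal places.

A = Σ Sᵢαᵢ = 9.4×0.03 + 286×0.02 + 286×0.02 + 6.4×0.05 + 2.3×0.02 + 203.9×0.04 = 20.244 sabins.
Volume V = 26 × 11 × 3 = 858 m³.
Sabine: RT60 = 0.161 × 858 / 20.244 = 6.82 s.

6.82 seconds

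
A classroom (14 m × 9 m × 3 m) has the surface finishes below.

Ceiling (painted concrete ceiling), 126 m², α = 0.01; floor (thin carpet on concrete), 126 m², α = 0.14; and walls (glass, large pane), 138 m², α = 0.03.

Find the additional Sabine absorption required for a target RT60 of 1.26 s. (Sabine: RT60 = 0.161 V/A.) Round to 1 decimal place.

25.3 sabins

Summing Sᵢαᵢ: 1.260 + 17.640 + 4.140 → A₁ = 23.040 sabins.
For T = 1.26 s, need A₂ = 0.161·V/T = 0.161·378/1.26 = 48.300 sabins.
ΔA = A₂ − A₁ = 48.300 − 23.040 = 25.3 sabins.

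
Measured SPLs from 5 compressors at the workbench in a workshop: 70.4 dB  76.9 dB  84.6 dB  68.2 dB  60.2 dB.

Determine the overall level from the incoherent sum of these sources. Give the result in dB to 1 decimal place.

Sum in the linear (power) domain: Σ 10^(Lᵢ/10) = 10^(70.4/10) + 10^(76.9/10) + 10^(84.6/10) + 10^(68.2/10) + 10^(60.2/10) = 3.56e+08.
Back to dB: 10·log₁₀ Σ = 85.5 dB.

85.5 dB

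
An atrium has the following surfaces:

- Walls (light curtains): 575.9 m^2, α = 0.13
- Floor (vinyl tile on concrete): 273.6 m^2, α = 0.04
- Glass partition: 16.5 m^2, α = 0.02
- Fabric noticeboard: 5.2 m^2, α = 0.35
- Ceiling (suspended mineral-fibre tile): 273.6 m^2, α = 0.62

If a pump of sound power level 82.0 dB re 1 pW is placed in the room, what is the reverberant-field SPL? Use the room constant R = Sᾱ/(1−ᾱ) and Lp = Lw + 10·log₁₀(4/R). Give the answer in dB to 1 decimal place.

A = 257.593 sabins; S = 1144.8 m^2.
ᾱ = 0.2250, so room constant R = A/(1−ᾱ) = 332.378 m^2.
Lp = Lw + 10 log₁₀(4/R) = 82.0 -19.20 = 62.8 dB.

62.8 dB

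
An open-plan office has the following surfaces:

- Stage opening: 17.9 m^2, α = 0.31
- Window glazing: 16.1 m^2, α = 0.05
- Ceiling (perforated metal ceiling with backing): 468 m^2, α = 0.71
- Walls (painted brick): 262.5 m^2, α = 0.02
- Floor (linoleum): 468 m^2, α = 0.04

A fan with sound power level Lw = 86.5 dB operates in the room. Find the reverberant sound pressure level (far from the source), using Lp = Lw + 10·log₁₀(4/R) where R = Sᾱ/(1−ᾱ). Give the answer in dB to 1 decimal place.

Σ(Sᵢαᵢ) = 17.9×0.31 + 16.1×0.05 + 468×0.71 + 262.5×0.02 + 468×0.04 = 362.604; total area S = 1232.5 m^2.
ᾱ = 0.2942, so room constant R = A/(1−ᾱ) = 513.749 m^2.
Lp = 86.5 + 10·log₁₀(4/513.749) = 86.5 + (-21.09) = 65.4 dB.

65.4 dB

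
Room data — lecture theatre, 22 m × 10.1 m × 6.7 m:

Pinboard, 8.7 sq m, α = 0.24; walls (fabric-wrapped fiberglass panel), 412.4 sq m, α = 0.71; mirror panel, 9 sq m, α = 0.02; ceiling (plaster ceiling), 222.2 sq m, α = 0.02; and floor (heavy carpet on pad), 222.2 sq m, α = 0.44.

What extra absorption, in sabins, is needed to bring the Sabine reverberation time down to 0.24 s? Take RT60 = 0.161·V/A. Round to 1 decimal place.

601.4 sabins

Equivalent absorption area: A₁ = 8.7·0.24 + 412.4·0.71 + 9·0.02 + 222.2·0.02 + 222.2·0.44 = 397.284 sq m.
Target A₂ = 0.161·1488.74/0.24 = 998.696 sabins (V = 1488.74 m³).
ΔA = A₂ − A₁ = 998.696 − 397.284 = 601.4 sabins.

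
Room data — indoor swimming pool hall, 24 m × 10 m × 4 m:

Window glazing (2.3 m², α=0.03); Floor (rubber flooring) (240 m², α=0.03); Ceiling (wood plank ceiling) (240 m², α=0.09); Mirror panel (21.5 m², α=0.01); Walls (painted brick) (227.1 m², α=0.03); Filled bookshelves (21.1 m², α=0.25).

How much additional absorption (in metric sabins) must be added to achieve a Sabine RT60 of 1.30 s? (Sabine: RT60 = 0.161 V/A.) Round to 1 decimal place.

77.7 sabins

Total absorption A₁ = 2.3·0.03 + 240·0.03 + 240·0.09 + 21.5·0.01 + 227.1·0.03 + 21.1·0.25
  = 0.069 + 7.200 + 21.600 + 0.215 + 6.813 + 5.275 = 41.172 m² sabins.
For T = 1.30 s, need A₂ = 0.161·V/T = 0.161·960/1.30 = 118.892 sabins.
Shortfall: 118.892 − 41.172 = 77.7 sabins.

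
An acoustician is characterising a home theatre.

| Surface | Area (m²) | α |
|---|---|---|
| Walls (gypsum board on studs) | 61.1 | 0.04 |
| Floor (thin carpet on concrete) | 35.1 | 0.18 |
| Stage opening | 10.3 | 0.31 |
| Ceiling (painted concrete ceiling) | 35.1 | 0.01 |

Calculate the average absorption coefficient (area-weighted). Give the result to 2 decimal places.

0.09

Total surface area S = 141.6 m².
Weighted sum Σ Sα = 12.306.
ᾱ = 12.306 / 141.6 = 0.09.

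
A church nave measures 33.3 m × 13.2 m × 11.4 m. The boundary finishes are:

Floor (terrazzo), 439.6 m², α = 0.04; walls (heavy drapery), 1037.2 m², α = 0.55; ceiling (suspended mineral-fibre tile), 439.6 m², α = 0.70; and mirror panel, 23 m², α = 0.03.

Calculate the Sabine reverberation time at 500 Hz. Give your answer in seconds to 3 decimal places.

Summing Sᵢαᵢ: 17.584 + 570.460 + 307.720 + 0.690 → A = 896.454 sabins.
V = 33.3·13.2·11.4 = 5010.984 m³.
RT60 = 0.161 · V / A = 0.161 × 5010.984 / 896.454 = 0.900 s.

0.900 s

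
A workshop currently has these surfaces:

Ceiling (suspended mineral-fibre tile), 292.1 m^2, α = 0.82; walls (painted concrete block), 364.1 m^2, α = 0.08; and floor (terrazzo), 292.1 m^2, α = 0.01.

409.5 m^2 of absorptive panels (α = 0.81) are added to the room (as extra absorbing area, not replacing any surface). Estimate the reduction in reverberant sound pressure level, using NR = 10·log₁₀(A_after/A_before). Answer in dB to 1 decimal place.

3.5 dB

Equivalent absorption area: A_before = 292.1*0.82 + 364.1*0.08 + 292.1*0.01 = 271.571 m^2.
Added absorption = 409.5 × 0.81 = 331.695 sabins.
New total A_after = 603.266 sabins.
NR = 10·log₁₀(603.266/271.571) = 3.5 dB.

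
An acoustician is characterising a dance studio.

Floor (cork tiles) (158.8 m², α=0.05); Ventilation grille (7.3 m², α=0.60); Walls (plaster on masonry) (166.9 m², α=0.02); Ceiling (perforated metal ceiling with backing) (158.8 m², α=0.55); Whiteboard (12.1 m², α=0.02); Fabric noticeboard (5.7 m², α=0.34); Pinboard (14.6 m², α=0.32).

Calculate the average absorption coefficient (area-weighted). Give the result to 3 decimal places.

Total surface area S = 524.2 m².
Σ(Sᵢαᵢ) = 158.8×0.05 + 7.3×0.60 + 166.9×0.02 + 158.8×0.55 + 12.1×0.02 + 5.7×0.34 + 14.6×0.32 = 109.850.
ᾱ = 109.850 / 524.2 = 0.210.

0.210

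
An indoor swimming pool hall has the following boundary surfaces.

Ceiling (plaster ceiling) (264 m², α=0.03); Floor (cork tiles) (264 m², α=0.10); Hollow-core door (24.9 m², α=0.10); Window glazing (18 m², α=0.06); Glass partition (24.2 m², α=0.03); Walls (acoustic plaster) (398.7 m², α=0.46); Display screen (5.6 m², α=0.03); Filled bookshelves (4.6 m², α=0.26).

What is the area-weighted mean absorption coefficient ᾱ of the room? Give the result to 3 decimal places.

0.222

Total surface area S = 1004.0 m².
A = 264×0.03 + 264×0.10 + 24.9×0.10 + 18×0.06 + 24.2×0.03 + 398.7×0.46 + 5.6×0.03 + 4.6×0.26 = 223.382 sabins.
ᾱ = 223.382 / 1004.0 = 0.222.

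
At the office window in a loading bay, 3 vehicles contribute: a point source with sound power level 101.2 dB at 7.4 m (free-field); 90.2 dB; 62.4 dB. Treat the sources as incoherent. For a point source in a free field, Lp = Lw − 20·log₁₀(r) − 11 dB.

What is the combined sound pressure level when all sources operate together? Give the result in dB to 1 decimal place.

Source at 7.4 m: Lp = 101.2 − 20·log₁₀(7.4) − 11 = 72.8 dB.
Sum in the linear (power) domain: Σ 10^(Lᵢ/10) = 10^(72.8/10) + 10^(90.2/10) + 10^(62.4/10) = 1.068e+09.
Combined level = 10 log₁₀(1.068e+09) = 90.3 dB.

90.3 dB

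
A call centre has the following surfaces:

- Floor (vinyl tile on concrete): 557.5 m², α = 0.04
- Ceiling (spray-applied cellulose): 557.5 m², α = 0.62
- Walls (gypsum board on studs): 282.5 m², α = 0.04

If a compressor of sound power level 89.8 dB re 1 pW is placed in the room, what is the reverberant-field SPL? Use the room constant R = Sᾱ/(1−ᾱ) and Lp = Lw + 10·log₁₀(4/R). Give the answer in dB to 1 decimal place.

Σ(Sᵢαᵢ) = 557.5×0.04 + 557.5×0.62 + 282.5×0.04 = 379.250; total area S = 1397.5 m².
ᾱ = 379.250/1397.5 = 0.2714; R = Sᾱ/(1−ᾱ) = 379.250/(1−0.2714) = 520.519 m².
Lp = Lw + 10 log₁₀(4/R) = 89.8 -21.14 = 68.7 dB.

68.7 dB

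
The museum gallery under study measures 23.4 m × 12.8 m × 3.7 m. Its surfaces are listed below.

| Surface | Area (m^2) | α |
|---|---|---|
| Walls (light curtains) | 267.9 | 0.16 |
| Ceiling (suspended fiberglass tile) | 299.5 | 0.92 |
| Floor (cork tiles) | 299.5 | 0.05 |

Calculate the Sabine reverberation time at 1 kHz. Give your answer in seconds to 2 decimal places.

A = Σ Sᵢαᵢ = 267.9×0.16 + 299.5×0.92 + 299.5×0.05 = 333.379 sabins.
Volume V = 23.4 × 12.8 × 3.7 = 1108.224 m³.
T = 0.161 V/A = 0.161·1108.224/333.379 = 0.54 s.

0.54 seconds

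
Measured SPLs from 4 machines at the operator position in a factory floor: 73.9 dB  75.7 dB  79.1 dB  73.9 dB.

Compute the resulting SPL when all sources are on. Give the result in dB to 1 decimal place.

82.2 dB

Σ 10^(Lᵢ/10) = 1.675e+08.
L_total = 10·log₁₀(1.675e+08) = 82.2 dB.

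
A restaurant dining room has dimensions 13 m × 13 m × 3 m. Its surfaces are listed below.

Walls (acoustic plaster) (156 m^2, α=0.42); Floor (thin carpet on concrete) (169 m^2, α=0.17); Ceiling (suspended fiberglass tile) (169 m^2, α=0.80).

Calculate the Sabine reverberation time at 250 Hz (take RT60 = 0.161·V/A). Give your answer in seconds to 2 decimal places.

0.36 sec

Equivalent absorption area: A = 156*0.42 + 169*0.17 + 169*0.80 = 229.450 m^2.
Volume V = 13 × 13 × 3 = 507 m³.
Sabine: RT60 = 0.161 × 507 / 229.450 = 0.36 s.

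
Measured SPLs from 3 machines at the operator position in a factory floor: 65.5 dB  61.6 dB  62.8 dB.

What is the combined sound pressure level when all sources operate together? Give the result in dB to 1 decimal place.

Sum in the linear (power) domain: Σ 10^(Lᵢ/10) = 10^(65.5/10) + 10^(61.6/10) + 10^(62.8/10) = 6.899e+06.
L_total = 10·log₁₀(6.899e+06) = 68.4 dB.

68.4 dB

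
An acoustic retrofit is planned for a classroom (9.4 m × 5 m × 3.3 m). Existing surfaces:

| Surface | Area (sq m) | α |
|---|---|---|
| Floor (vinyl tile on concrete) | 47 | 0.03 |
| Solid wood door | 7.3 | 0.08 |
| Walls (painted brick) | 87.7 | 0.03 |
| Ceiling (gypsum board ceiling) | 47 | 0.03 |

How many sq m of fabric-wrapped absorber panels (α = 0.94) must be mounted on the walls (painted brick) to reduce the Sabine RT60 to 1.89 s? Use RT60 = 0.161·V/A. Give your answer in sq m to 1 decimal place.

Equivalent absorption area: A₁ = 47·0.03 + 7.3·0.08 + 87.7·0.03 + 47·0.03 = 6.035 sq m.
Required A₂ = 0.161·155.1/1.89 = 13.212 sabins.
Absorption to add: 13.212 − 6.035 = 7.177 sabins.
Net gain per sq m: Δα = 0.94 − 0.03 = 0.91.
Panel area = 7.177 / 0.91 = 7.9 sq m.

7.9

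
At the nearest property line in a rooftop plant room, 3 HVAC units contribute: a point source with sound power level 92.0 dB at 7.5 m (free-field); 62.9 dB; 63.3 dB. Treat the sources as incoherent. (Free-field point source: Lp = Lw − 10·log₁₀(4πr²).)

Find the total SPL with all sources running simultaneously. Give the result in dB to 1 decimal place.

68.0 dB

Source at 7.5 m: Lp = 92.0 − 10·log₁₀(4π·7.5²) = 92.0 − 10·log₁₀(706.858) = 63.5 dB.
Sum in the linear (power) domain: Σ 10^(Lᵢ/10) = 10^(63.5/10) + 10^(62.9/10) + 10^(63.3/10) = 6.327e+06.
L_total = 10·log₁₀(6.327e+06) = 68.0 dB.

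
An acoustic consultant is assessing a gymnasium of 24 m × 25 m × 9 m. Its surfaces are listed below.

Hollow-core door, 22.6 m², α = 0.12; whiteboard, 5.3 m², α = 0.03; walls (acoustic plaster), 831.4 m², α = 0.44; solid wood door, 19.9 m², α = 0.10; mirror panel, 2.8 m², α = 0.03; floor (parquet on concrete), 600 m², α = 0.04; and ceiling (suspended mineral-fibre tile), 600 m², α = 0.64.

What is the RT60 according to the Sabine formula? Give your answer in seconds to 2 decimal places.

Equivalent absorption area: A = 22.6*0.12 + 5.3*0.03 + 831.4*0.44 + 19.9*0.10 + 2.8*0.03 + 600*0.04 + 600*0.64 = 778.761 m².
Volume V = 24 × 25 × 9 = 5400 m³.
Sabine: RT60 = 0.161 × 5400 / 778.761 = 1.12 s.

1.12 s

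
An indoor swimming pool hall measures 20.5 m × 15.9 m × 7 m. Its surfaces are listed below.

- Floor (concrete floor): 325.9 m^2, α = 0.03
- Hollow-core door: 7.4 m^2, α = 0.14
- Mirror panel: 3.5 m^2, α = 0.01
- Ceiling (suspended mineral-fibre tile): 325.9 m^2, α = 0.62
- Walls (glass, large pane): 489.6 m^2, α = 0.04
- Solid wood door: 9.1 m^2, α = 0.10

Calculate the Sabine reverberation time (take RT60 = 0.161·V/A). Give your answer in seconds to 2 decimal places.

1.57 seconds

Total absorption A = 325.9×0.03 + 7.4×0.14 + 3.5×0.01 + 325.9×0.62 + 489.6×0.04 + 9.1×0.10
  = 9.777 + 1.036 + 0.035 + 202.058 + 19.584 + 0.910 = 233.400 m^2 sabins.
Volume V = 20.5 × 15.9 × 7 = 2281.65 m³.
T = 0.161 V/A = 0.161·2281.65/233.400 = 1.57 s.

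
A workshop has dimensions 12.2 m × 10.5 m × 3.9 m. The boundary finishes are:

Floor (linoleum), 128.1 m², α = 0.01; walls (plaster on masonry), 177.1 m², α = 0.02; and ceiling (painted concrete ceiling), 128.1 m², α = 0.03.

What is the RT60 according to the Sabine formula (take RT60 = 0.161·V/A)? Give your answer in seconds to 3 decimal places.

A = Σ Sᵢαᵢ = 128.1×0.01 + 177.1×0.02 + 128.1×0.03 = 8.666 sabins.
Room volume: 499.59 m³.
Sabine: RT60 = 0.161 × 499.59 / 8.666 = 9.282 s.

9.282 s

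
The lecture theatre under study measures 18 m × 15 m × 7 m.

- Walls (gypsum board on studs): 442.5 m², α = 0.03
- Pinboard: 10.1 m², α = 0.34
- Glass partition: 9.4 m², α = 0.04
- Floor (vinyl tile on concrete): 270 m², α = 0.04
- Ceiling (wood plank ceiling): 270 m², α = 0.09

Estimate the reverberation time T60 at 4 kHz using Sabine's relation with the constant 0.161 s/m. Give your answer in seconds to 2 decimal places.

5.83 s

Total absorption A = 442.5*0.03 + 10.1*0.34 + 9.4*0.04 + 270*0.04 + 270*0.09
  = 13.275 + 3.434 + 0.376 + 10.800 + 24.300 = 52.185 m² sabins.
Room volume: 1890 m³.
Sabine: RT60 = 0.161 × 1890 / 52.185 = 5.83 s.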